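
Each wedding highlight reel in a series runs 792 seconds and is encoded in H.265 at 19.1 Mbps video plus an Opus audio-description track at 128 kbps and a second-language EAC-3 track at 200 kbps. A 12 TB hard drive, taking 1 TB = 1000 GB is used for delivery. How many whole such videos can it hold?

Audio total: 128 + 200 = 328 kbps = 0.328 Mbps.
Total bitrate: 19.428 Mbps.
Per item: 19.428 Mbps × 792 s = 15,387 Mb = 1,923 MB.
Capacity: 12 TB = 96,000,000 Mb; 6239.04 items → 6239 complete.

6239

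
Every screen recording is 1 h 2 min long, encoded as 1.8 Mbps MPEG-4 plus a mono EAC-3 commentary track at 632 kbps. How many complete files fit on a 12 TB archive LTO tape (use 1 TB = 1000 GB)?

1 h 2 min = 62 min = 3720 s
Audio: 632 kbps = 0.632 Mbps.
Total bitrate: 2.432 Mbps.
Per item: 2.432 Mbps × 3720 s = 9,047 Mb = 1,131 MB.
Capacity: 12 TB = 96,000,000 Mb; 10611.21 items → 10611 complete.

10611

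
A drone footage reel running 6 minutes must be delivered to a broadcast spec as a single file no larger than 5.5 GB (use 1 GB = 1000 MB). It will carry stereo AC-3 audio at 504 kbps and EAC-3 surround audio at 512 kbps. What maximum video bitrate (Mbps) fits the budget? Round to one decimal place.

Budget: 5.5 GB = 44000.0 Mb.
6 min = 360 s
Total bitrate budget: 44000.0 Mb / 360 s = 122.222 Mbps.
Audio total: 504 + 512 = 1016 kbps = 1.016 Mbps.
Video: 122.222 − 1.016 = 121.206 Mbps.

121.2 Mbps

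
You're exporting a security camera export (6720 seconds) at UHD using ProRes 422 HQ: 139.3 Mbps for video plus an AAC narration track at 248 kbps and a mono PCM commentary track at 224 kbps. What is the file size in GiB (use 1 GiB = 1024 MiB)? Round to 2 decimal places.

Audio total: 248 + 224 = 472 kbps = 0.472 Mbps.
Total bitrate: 139.3 + 0.472 = 139.772 Mbps.
Stream data: 139.772 Mbps × 6720 s = 939267.8 Mb.
939,268 Mb = 117,408,480,000 bytes ÷ 1,073,741,824 = 109.3 GiB.

109.35 GiB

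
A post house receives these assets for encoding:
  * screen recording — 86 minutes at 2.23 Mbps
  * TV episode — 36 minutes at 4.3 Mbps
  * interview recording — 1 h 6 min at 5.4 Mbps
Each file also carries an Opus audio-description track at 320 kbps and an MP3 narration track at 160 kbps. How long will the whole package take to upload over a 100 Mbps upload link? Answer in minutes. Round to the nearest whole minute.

Audio total: 320 + 160 = 480 kbps = 0.480 Mbps.
screen recording: 2.710 Mbps × 5160 s = 13983.6 Mb
TV episode: 4.780 Mbps × 2160 s = 10324.8 Mb
interview recording: 5.880 Mbps × 3960 s = 23284.8 Mb
Total: 47593.2 Mb = 5949.1 MB.
At 100 Mbps: 47593.2 / 100 = 476 s ≈ 7.93 minutes.

8 minutes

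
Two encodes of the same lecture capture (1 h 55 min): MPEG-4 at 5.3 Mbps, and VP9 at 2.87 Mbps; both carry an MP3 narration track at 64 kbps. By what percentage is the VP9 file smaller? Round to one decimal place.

1 h 55 min = 115 min = 6900 s
Audio: 64 kbps = 0.064 Mbps.
MPEG-4: 5.364 Mbps × 6900 s = 37011.6 Mb = 4.309 GiB.
VP9: 2.934 Mbps × 6900 s = 20244.6 Mb = 2.357 GiB.
Reduction: (1 − 2.357/4.309) × 100 = 45.30%.

45.3%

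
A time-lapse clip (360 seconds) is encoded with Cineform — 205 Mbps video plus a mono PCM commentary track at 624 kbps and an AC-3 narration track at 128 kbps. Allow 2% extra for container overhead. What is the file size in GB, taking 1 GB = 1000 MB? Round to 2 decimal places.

9.44 GB

Audio total: 624 + 128 = 752 kbps = 0.752 Mbps.
Total bitrate: 205 + 0.752 = 205.752 Mbps.
Stream data: 205.752 Mbps × 360 s = 74070.7 Mb.
With 2% container overhead: ×1.02.
75,552 Mb ÷ 8 = 9,444 MB → 9.444 GB.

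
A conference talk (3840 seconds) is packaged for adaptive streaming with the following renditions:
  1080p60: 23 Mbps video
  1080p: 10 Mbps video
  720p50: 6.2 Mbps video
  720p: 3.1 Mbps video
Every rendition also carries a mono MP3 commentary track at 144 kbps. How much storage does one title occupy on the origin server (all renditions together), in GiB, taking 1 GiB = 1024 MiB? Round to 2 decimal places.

Audio: 144 kbps = 0.144 Mbps.
Sum of rendition bitrates: (23+0.144) + (10+0.144) + (6.2+0.144) + (3.1+0.144) = 42.876 Mbps.
× 3840 s = 164,644 Mb = 20,580 MB = 19.17 GiB.

19.17 GiB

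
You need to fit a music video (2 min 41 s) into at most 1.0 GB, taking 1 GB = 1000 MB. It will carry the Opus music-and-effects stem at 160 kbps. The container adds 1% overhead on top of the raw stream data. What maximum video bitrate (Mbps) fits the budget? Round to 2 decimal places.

Budget: 1.0 GB = 8000.0 Mb.
Stream payload after overhead: 8000.0 / 1.01 = 7920.8 Mb.
2 min 41 s = 161 s
Total bitrate budget: 7920.8 Mb / 161 s = 49.197 Mbps.
Audio: 160 kbps = 0.160 Mbps.
Video: 49.197 − 0.160 = 49.037 Mbps.

49.04 Mbps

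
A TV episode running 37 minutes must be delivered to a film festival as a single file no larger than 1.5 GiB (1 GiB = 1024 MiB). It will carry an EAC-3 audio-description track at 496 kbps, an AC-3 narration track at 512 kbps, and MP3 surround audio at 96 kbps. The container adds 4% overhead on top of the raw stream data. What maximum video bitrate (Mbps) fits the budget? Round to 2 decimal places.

Budget: 1.5 GiB = 12884.9 Mb.
Stream payload after overhead: 12884.9 / 1.04 = 12389.3 Mb.
37 min = 2220 s
Total bitrate budget: 12389.3 Mb / 2220 s = 5.581 Mbps.
Audio total: 496 + 512 + 96 = 1104 kbps = 1.104 Mbps.
Video: 5.581 − 1.104 = 4.477 Mbps.

4.48 Mbps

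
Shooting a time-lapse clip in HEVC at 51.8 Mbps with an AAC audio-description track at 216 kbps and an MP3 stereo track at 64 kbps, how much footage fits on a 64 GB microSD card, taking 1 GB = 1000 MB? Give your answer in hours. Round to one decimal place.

Audio total: 216 + 64 = 280 kbps = 0.280 Mbps.
Total bitrate: 51.8 + 0.280 = 52.080 Mbps.
Capacity: 64 GB = 512,000 Mb.
Recording time: 512,000 / 52.080 = 9,831 s ≈ 2.73 hours.

2.7 hours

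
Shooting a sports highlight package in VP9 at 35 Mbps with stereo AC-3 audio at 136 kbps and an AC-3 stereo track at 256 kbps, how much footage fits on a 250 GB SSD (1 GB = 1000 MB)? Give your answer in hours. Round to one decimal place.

15.7 hours

Audio total: 136 + 256 = 392 kbps = 0.392 Mbps.
Total bitrate: 35 + 0.392 = 35.392 Mbps.
Capacity: 250 GB = 2,000,000 Mb.
Recording time: 2,000,000 / 35.392 = 56,510 s ≈ 15.7 hours.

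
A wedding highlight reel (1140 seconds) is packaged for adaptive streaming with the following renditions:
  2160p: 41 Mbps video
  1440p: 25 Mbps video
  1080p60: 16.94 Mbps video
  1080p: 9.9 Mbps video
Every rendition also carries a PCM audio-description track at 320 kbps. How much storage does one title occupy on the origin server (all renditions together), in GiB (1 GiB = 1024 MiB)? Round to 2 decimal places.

Audio: 320 kbps = 0.320 Mbps.
Sum of rendition bitrates: (41+0.320) + (25+0.320) + (16.94+0.320) + (9.9+0.320) = 94.120 Mbps.
× 1140 s = 107,297 Mb = 13,412 MB = 12.49 GiB.

12.49 GiB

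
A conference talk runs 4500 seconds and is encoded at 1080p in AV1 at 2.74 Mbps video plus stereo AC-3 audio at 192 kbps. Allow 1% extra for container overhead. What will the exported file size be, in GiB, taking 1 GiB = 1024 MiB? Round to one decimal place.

Audio: 192 kbps = 0.192 Mbps.
Total bitrate: 2.74 + 0.192 = 2.932 Mbps.
Stream data: 2.932 Mbps × 4500 s = 13194.0 Mb.
With 1% container overhead: ×1.01.
13,326 Mb = 1,665,742,500 bytes ÷ 1,073,741,824 = 1.551 GiB.

1.6 GiB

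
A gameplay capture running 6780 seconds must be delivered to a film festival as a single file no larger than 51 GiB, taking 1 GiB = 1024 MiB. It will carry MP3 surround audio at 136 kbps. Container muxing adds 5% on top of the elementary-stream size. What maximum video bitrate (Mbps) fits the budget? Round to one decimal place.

61.4 Mbps

Budget: 51 GiB = 438086.7 Mb.
Stream payload after overhead: 438086.7 / 1.05 = 417225.4 Mb.
Total bitrate budget: 417225.4 Mb / 6780 s = 61.538 Mbps.
Audio: 136 kbps = 0.136 Mbps.
Video: 61.538 − 0.136 = 61.402 Mbps.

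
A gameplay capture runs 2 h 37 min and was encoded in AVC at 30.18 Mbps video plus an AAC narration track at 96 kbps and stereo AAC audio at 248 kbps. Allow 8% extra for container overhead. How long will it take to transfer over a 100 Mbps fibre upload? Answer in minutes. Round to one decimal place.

51.8 minutes

2 h 37 min = 157 min = 9420 s
Audio total: 96 + 248 = 344 kbps = 0.344 Mbps.
Total bitrate: 30.524 Mbps.
File: 30.524 Mbps × 9420 s = 287536.1 Mb.
With 8% container overhead: ×1.08. → 310539.0 Mb.
At 100 Mbps: 310539.0 / 100 = 3105.4 s ≈ 51.8 minutes.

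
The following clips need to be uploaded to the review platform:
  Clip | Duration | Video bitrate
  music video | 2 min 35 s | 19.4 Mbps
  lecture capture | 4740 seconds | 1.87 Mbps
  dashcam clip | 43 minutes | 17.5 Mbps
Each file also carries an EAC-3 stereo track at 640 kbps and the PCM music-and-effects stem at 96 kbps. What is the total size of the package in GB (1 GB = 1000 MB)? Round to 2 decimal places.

7.82 GB

Audio total: 640 + 96 = 736 kbps = 0.736 Mbps.
music video: 20.136 Mbps × 155 s = 3121.1 Mb
lecture capture: 2.606 Mbps × 4740 s = 12352.4 Mb
dashcam clip: 18.236 Mbps × 2580 s = 47048.9 Mb
Total: 62522.4 Mb = 7815.3 MB.
= 7.815 GB.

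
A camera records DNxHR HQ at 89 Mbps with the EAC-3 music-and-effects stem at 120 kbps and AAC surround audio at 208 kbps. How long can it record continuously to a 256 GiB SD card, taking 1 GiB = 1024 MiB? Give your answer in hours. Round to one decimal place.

6.8 hours

Audio total: 120 + 208 = 328 kbps = 0.328 Mbps.
Total bitrate: 89 + 0.328 = 89.328 Mbps.
Capacity: 256 GiB = 2,199,023 Mb.
Recording time: 2,199,023 / 89.328 = 24,617 s ≈ 6.84 hours.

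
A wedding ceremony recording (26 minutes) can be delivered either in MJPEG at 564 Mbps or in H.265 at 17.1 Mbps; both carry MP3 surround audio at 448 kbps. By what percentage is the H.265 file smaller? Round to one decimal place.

26 min = 1560 s
Audio: 448 kbps = 0.448 Mbps.
MJPEG: 564.448 Mbps × 1560 s = 880538.9 Mb = 110.067 GB.
H.265: 17.548 Mbps × 1560 s = 27374.9 Mb = 3.422 GB.
Reduction: (1 − 3.422/110.067) × 100 = 96.89%.

96.9%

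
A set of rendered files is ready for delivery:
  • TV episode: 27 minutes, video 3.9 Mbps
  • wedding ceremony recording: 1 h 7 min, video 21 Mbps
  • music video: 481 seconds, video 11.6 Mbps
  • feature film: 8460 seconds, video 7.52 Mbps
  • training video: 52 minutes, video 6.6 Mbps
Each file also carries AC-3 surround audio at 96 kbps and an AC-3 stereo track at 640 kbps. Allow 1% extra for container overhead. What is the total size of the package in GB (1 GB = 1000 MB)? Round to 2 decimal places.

24.44 GB

Audio total: 96 + 640 = 736 kbps = 0.736 Mbps.
TV episode: 4.636 Mbps × 1620 s × 1.01 = 7585.4 Mb
wedding ceremony recording: 21.736 Mbps × 4020 s × 1.01 = 88252.5 Mb
music video: 12.336 Mbps × 481 s × 1.01 = 5993.0 Mb
feature film: 8.256 Mbps × 8460 s × 1.01 = 70544.2 Mb
training video: 7.336 Mbps × 3120 s × 1.01 = 23117.2 Mb
Total: 195492.3 Mb = 24436.5 MB.
= 24.44 GB.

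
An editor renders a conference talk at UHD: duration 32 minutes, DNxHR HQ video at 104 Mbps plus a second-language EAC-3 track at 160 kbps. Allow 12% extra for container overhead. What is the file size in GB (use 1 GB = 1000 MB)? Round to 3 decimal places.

27.998 GB

32 min = 1920 s
Audio: 160 kbps = 0.160 Mbps.
Total bitrate: 104 + 0.160 = 104.160 Mbps.
Stream data: 104.160 Mbps × 1920 s = 199987.2 Mb.
With 12% container overhead: ×1.12.
223,986 Mb ÷ 8 = 27,998 MB → 28.00 GB.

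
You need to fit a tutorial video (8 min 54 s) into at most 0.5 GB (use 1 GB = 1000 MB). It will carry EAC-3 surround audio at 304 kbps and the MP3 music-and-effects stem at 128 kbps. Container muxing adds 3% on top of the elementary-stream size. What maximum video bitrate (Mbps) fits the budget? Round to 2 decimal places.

Budget: 0.5 GB = 4000.0 Mb.
Stream payload after overhead: 4000.0 / 1.03 = 3883.5 Mb.
8 min 54 s = 534 s
Total bitrate budget: 3883.5 Mb / 534 s = 7.272 Mbps.
Audio total: 304 + 128 = 432 kbps = 0.432 Mbps.
Video: 7.272 − 0.432 = 6.840 Mbps.

6.84 Mbps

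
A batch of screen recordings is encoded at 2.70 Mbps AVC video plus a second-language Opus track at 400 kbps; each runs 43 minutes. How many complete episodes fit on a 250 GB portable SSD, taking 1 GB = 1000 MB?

250

43 min = 2580 s
Audio: 400 kbps = 0.400 Mbps.
Total bitrate: 3.100 Mbps.
Per item: 3.100 Mbps × 2580 s = 7,998 Mb = 999.8 MB.
Capacity: 250 GB = 2,000,000 Mb; 250.06 items → 250 complete.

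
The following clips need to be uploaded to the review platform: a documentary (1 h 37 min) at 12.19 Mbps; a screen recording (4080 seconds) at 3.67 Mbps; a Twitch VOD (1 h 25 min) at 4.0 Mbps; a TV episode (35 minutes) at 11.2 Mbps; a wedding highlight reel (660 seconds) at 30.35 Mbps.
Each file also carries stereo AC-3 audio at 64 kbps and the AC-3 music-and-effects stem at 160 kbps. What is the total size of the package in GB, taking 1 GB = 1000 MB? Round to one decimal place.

Audio total: 64 + 160 = 224 kbps = 0.224 Mbps.
documentary: 12.414 Mbps × 5820 s = 72249.5 Mb
screen recording: 3.894 Mbps × 4080 s = 15887.5 Mb
Twitch VOD: 4.224 Mbps × 5100 s = 21542.4 Mb
TV episode: 11.424 Mbps × 2100 s = 23990.4 Mb
wedding highlight reel: 30.574 Mbps × 660 s = 20178.8 Mb
Total: 153848.6 Mb = 19231.1 MB.
= 19.23 GB.

19.2 GB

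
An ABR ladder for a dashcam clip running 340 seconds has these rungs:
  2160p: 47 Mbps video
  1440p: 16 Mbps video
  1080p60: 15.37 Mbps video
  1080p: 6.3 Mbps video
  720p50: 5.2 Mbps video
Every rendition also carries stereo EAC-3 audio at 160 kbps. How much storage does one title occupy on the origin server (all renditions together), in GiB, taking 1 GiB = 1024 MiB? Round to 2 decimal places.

Audio: 160 kbps = 0.160 Mbps.
Sum of rendition bitrates: (47+0.160) + (16+0.160) + (15.37+0.160) + (6.3+0.160) + (5.2+0.160) = 90.670 Mbps.
× 340 s = 30,828 Mb = 3,853 MB = 3.589 GiB.

3.59 GiB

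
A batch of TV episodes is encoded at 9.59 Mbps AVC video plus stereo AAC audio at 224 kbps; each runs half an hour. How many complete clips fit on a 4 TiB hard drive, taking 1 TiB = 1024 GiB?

30 min = 1800 s
Audio: 224 kbps = 0.224 Mbps.
Total bitrate: 9.814 Mbps.
Per item: 9.814 Mbps × 1800 s = 17,665 Mb = 2,208 MB.
Capacity: 4 TiB = 35,184,372 Mb; 1991.73 items → 1991 complete.

1991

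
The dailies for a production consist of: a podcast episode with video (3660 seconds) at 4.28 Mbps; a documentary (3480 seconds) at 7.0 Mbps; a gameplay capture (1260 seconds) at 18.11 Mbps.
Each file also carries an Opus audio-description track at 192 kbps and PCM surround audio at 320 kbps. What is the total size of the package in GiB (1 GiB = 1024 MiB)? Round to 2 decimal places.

7.82 GiB

Audio total: 192 + 320 = 512 kbps = 0.512 Mbps.
podcast episode with video: 4.792 Mbps × 3660 s = 17538.7 Mb
documentary: 7.512 Mbps × 3480 s = 26141.8 Mb
gameplay capture: 18.622 Mbps × 1260 s = 23463.7 Mb
Total: 67144.2 Mb = 8393.0 MB.
= 7.817 GiB.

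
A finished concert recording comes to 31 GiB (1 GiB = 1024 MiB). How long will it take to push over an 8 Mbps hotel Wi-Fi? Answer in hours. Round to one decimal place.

File: 31 GiB = 266288.0 Mb.
At 8 Mbps: 266288.0 / 8 = 33286.0 s ≈ 9.25 hours.

9.2 hours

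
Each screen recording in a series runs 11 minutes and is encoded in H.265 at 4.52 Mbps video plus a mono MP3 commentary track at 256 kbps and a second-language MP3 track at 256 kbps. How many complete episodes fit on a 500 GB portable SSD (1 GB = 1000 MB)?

1204

11 min = 660 s
Audio total: 256 + 256 = 512 kbps = 0.512 Mbps.
Total bitrate: 5.032 Mbps.
Per item: 5.032 Mbps × 660 s = 3,321 Mb = 415.1 MB.
Capacity: 500 GB = 4,000,000 Mb; 1204.41 items → 1204 complete.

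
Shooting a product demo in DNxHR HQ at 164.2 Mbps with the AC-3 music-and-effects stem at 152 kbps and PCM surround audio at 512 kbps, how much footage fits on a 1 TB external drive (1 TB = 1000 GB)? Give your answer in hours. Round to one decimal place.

Audio total: 152 + 512 = 664 kbps = 0.664 Mbps.
Total bitrate: 164.2 + 0.664 = 164.864 Mbps.
Capacity: 1 TB = 8,000,000 Mb.
Recording time: 8,000,000 / 164.864 = 48,525 s ≈ 13.5 hours.

13.5 hours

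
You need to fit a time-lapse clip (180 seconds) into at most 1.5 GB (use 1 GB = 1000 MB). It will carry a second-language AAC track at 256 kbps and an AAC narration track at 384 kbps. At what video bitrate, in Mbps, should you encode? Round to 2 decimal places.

Budget: 1.5 GB = 12000.0 Mb.
Total bitrate budget: 12000.0 Mb / 180 s = 66.667 Mbps.
Audio total: 256 + 384 = 640 kbps = 0.640 Mbps.
Video: 66.667 − 0.640 = 66.027 Mbps.

66.03 Mbps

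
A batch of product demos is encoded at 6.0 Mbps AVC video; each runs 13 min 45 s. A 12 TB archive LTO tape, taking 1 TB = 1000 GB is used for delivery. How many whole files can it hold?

19393

13 min 45 s = 825 s
Per item: 6.000 Mbps × 825 s = 4,950 Mb = 618.8 MB.
Capacity: 12 TB = 96,000,000 Mb; 19393.94 items → 19393 complete.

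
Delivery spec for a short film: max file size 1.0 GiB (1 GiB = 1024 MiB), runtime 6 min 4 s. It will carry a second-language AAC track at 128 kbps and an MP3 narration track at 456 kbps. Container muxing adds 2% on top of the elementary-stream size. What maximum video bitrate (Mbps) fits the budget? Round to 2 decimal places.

22.55 Mbps

Budget: 1.0 GiB = 8589.9 Mb.
Stream payload after overhead: 8589.9 / 1.02 = 8421.5 Mb.
6 min 4 s = 364 s
Total bitrate budget: 8421.5 Mb / 364 s = 23.136 Mbps.
Audio total: 128 + 456 = 584 kbps = 0.584 Mbps.
Video: 23.136 − 0.584 = 22.552 Mbps.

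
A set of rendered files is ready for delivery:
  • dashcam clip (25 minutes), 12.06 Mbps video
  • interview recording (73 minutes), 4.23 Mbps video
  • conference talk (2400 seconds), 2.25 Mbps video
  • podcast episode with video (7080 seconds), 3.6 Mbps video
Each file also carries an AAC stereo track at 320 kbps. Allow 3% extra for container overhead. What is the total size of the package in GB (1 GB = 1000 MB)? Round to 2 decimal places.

9.32 GB

Audio: 320 kbps = 0.320 Mbps.
dashcam clip: 12.380 Mbps × 1500 s × 1.03 = 19127.1 Mb
interview recording: 4.550 Mbps × 4380 s × 1.03 = 20526.9 Mb
conference talk: 2.570 Mbps × 2400 s × 1.03 = 6353.0 Mb
podcast episode with video: 3.920 Mbps × 7080 s × 1.03 = 28586.2 Mb
Total: 74593.2 Mb = 9324.2 MB.
= 9.324 GB.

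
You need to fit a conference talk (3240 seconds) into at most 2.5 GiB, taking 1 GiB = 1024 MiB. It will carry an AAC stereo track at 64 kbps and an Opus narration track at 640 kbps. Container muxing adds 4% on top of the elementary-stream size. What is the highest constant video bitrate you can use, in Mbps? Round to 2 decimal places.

5.67 Mbps

Budget: 2.5 GiB = 21474.8 Mb.
Stream payload after overhead: 21474.8 / 1.04 = 20648.9 Mb.
Total bitrate budget: 20648.9 Mb / 3240 s = 6.373 Mbps.
Audio total: 64 + 640 = 704 kbps = 0.704 Mbps.
Video: 6.373 − 0.704 = 5.669 Mbps.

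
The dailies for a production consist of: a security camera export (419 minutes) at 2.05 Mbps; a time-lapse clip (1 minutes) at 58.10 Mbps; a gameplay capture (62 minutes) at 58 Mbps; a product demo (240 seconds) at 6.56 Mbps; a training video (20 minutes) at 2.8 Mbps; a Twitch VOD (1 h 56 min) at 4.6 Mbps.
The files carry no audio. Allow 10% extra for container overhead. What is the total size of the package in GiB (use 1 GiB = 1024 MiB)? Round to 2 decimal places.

security camera export: 2.050 Mbps × 25140 s × 1.10 = 56690.7 Mb
time-lapse clip: 58.100 Mbps × 60 s × 1.10 = 3834.6 Mb
gameplay capture: 58.000 Mbps × 3720 s × 1.10 = 237336.0 Mb
product demo: 6.560 Mbps × 240 s × 1.10 = 1731.8 Mb
training video: 2.800 Mbps × 1200 s × 1.10 = 3696.0 Mb
Twitch VOD: 4.600 Mbps × 6960 s × 1.10 = 35217.6 Mb
Total: 338506.7 Mb = 42313.3 MB.
= 39.41 GiB.

39.41 GiB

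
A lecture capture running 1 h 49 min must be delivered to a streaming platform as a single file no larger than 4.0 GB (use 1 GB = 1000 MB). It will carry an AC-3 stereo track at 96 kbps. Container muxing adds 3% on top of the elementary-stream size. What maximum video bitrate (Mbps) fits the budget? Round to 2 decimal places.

Budget: 4.0 GB = 32000.0 Mb.
Stream payload after overhead: 32000.0 / 1.03 = 31068.0 Mb.
1 h 49 min = 109 min = 6540 s
Total bitrate budget: 31068.0 Mb / 6540 s = 4.750 Mbps.
Audio: 96 kbps = 0.096 Mbps.
Video: 4.750 − 0.096 = 4.654 Mbps.

4.65 Mbps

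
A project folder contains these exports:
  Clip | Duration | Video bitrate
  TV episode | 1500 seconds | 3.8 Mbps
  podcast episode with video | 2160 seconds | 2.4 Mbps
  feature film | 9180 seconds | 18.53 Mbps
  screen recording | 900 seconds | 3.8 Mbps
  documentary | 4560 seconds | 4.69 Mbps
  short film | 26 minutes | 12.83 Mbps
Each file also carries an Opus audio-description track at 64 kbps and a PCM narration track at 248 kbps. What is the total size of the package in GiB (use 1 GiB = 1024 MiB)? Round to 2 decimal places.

27.01 GiB

Audio total: 64 + 248 = 312 kbps = 0.312 Mbps.
TV episode: 4.112 Mbps × 1500 s = 6168.0 Mb
podcast episode with video: 2.712 Mbps × 2160 s = 5857.9 Mb
feature film: 18.842 Mbps × 9180 s = 172969.6 Mb
screen recording: 4.112 Mbps × 900 s = 3700.8 Mb
documentary: 5.002 Mbps × 4560 s = 22809.1 Mb
short film: 13.142 Mbps × 1560 s = 20501.5 Mb
Total: 232006.9 Mb = 29000.9 MB.
= 27.01 GiB.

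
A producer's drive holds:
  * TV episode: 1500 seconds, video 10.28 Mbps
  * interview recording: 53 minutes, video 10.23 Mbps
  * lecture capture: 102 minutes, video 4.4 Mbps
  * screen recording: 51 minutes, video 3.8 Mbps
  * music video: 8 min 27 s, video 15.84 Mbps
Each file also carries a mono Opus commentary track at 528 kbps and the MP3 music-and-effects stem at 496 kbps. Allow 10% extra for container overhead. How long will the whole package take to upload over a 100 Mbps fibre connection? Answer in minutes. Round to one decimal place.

20.0 minutes

Audio total: 528 + 496 = 1024 kbps = 1.024 Mbps.
TV episode: 11.304 Mbps × 1500 s × 1.10 = 18651.6 Mb
interview recording: 11.254 Mbps × 3180 s × 1.10 = 39366.5 Mb
lecture capture: 5.424 Mbps × 6120 s × 1.10 = 36514.4 Mb
screen recording: 4.824 Mbps × 3060 s × 1.10 = 16237.6 Mb
music video: 16.864 Mbps × 507 s × 1.10 = 9405.1 Mb
Total: 120175.1 Mb = 15021.9 MB.
At 100 Mbps: 120175.1 / 100 = 1202 s ≈ 20 minutes.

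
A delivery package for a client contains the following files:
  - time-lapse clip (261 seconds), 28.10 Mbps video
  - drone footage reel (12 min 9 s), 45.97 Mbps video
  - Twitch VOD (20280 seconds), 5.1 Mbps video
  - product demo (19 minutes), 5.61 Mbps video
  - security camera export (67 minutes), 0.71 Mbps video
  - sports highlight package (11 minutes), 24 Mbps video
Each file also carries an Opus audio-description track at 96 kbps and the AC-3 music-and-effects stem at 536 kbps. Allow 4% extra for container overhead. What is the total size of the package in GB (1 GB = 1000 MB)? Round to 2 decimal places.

Audio total: 96 + 536 = 632 kbps = 0.632 Mbps.
time-lapse clip: 28.732 Mbps × 261 s × 1.04 = 7799.0 Mb
drone footage reel: 46.602 Mbps × 729 s × 1.04 = 35331.8 Mb
Twitch VOD: 5.732 Mbps × 20280 s × 1.04 = 120894.8 Mb
product demo: 6.242 Mbps × 1140 s × 1.04 = 7400.5 Mb
security camera export: 1.342 Mbps × 4020 s × 1.04 = 5610.6 Mb
sports highlight package: 24.632 Mbps × 660 s × 1.04 = 16907.4 Mb
Total: 193944.1 Mb = 24243.0 MB.
= 24.24 GB.

24.24 GB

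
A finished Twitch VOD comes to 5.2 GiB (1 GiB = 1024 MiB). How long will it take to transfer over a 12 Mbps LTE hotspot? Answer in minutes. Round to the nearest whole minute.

62 minutes

File: 5.2 GiB = 44667.7 Mb.
At 12 Mbps: 44667.7 / 12 = 3722.3 s ≈ 62 minutes.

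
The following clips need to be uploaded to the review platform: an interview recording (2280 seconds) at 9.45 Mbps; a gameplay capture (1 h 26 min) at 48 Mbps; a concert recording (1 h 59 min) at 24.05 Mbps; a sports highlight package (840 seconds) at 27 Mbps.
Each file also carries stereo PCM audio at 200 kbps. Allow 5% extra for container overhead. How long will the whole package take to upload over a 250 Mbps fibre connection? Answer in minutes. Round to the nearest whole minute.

Audio: 200 kbps = 0.200 Mbps.
interview recording: 9.650 Mbps × 2280 s × 1.05 = 23102.1 Mb
gameplay capture: 48.200 Mbps × 5160 s × 1.05 = 261147.6 Mb
concert recording: 24.250 Mbps × 7140 s × 1.05 = 181802.2 Mb
sports highlight package: 27.200 Mbps × 840 s × 1.05 = 23990.4 Mb
Total: 490042.3 Mb = 61255.3 MB.
At 250 Mbps: 490042.3 / 250 = 1960 s ≈ 32.7 minutes.

33 minutes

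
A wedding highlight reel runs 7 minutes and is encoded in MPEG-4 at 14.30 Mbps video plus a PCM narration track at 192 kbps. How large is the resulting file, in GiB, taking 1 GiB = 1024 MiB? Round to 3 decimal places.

0.709 GiB

7 min = 420 s
Audio: 192 kbps = 0.192 Mbps.
Total bitrate: 14.30 + 0.192 = 14.492 Mbps.
Stream data: 14.492 Mbps × 420 s = 6086.6 Mb.
6,087 Mb = 760,830,000 bytes ÷ 1,073,741,824 = 0.7086 GiB.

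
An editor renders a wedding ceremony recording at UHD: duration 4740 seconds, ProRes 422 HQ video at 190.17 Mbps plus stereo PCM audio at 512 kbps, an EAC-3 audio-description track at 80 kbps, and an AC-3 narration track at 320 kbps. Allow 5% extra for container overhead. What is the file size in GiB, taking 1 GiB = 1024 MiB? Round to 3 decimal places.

110.713 GiB

Audio total: 512 + 80 + 320 = 912 kbps = 0.912 Mbps.
Total bitrate: 190.17 + 0.912 = 191.082 Mbps.
Stream data: 191.082 Mbps × 4740 s = 905728.7 Mb.
With 5% container overhead: ×1.05.
951,015 Mb = 118,876,889,250 bytes ÷ 1,073,741,824 = 110.7 GiB.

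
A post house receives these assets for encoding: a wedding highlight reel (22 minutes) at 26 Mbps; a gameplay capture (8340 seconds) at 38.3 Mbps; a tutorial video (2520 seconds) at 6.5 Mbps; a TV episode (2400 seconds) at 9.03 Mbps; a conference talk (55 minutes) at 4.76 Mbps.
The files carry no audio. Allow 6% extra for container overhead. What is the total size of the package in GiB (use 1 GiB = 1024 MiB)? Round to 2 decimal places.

wedding highlight reel: 26.000 Mbps × 1320 s × 1.06 = 36379.2 Mb
gameplay capture: 38.300 Mbps × 8340 s × 1.06 = 338587.3 Mb
tutorial video: 6.500 Mbps × 2520 s × 1.06 = 17362.8 Mb
TV episode: 9.030 Mbps × 2400 s × 1.06 = 22972.3 Mb
conference talk: 4.760 Mbps × 3300 s × 1.06 = 16650.5 Mb
Total: 431952.1 Mb = 53994.0 MB.
= 50.29 GiB.

50.29 GiB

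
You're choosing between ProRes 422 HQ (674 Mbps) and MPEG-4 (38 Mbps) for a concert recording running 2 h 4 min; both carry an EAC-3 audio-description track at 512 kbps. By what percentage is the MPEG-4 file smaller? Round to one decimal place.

94.3%

2 h 4 min = 124 min = 7440 s
Audio: 512 kbps = 0.512 Mbps.
ProRes 422 HQ: 674.512 Mbps × 7440 s = 5018369.3 Mb = 627.296 GB.
MPEG-4: 38.512 Mbps × 7440 s = 286529.3 Mb = 35.816 GB.
Reduction: (1 − 35.816/627.296) × 100 = 94.29%.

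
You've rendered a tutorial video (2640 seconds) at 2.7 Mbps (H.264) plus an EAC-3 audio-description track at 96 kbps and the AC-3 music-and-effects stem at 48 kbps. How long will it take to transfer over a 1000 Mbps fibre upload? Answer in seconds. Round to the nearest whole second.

Audio total: 96 + 48 = 144 kbps = 0.144 Mbps.
Total bitrate: 2.844 Mbps.
File: 2.844 Mbps × 2640 s = 7508.2 Mb.
At 1000 Mbps: 7508.2 / 1000 = 7.5 s ≈ 7.51 seconds.

8 seconds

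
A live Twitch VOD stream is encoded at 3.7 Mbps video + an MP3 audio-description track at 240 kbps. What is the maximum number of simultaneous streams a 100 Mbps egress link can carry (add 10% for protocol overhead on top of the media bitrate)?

23

Audio: 240 kbps = 0.240 Mbps.
Per-viewer media rate: 3.940 Mbps.
On the wire with 10% overhead: 4.334 Mbps.
100 Mbps = 100.0 Mbps; 100.0 / 4.334 = 23.07 → 23 viewers.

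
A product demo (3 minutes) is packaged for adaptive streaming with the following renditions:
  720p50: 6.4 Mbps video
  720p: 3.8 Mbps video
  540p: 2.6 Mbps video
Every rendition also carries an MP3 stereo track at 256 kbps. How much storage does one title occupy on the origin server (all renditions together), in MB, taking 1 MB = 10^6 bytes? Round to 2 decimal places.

3 min = 180 s
Audio: 256 kbps = 0.256 Mbps.
Sum of rendition bitrates: (6.4+0.256) + (3.8+0.256) + (2.6+0.256) = 13.568 Mbps.
× 180 s = 2,442 Mb = 305.3 MB = 305.3 MB.

305.28 MB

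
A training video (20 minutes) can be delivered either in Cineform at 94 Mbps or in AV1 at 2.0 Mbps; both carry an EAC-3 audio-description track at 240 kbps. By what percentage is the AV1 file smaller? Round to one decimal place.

20 min = 1200 s
Audio: 240 kbps = 0.240 Mbps.
Cineform: 94.240 Mbps × 1200 s = 113088.0 Mb = 14.136 GB.
AV1: 2.240 Mbps × 1200 s = 2688.0 Mb = 0.336 GB.
Reduction: (1 − 0.336/14.136) × 100 = 97.62%.

97.6%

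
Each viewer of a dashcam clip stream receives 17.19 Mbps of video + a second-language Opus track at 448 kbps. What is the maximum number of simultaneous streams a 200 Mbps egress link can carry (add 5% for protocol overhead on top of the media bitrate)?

Audio: 448 kbps = 0.448 Mbps.
Per-viewer media rate: 17.638 Mbps.
On the wire with 5% overhead: 18.520 Mbps.
200 Mbps = 200.0 Mbps; 200.0 / 18.520 = 10.80 → 10 viewers.

10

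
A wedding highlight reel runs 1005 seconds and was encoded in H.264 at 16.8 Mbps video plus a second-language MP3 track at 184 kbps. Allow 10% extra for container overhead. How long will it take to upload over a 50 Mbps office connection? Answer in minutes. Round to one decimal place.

6.3 minutes

Audio: 184 kbps = 0.184 Mbps.
Total bitrate: 16.984 Mbps.
File: 16.984 Mbps × 1005 s = 17068.9 Mb.
With 10% container overhead: ×1.10. → 18775.8 Mb.
At 50 Mbps: 18775.8 / 50 = 375.5 s ≈ 6.26 minutes.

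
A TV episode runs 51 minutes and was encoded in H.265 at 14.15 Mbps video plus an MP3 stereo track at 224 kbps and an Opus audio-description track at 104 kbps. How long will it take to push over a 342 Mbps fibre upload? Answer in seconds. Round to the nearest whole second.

51 min = 3060 s
Audio total: 224 + 104 = 328 kbps = 0.328 Mbps.
Total bitrate: 14.478 Mbps.
File: 14.478 Mbps × 3060 s = 44302.7 Mb.
At 342 Mbps: 44302.7 / 342 = 129.5 s ≈ 130 seconds.

130 seconds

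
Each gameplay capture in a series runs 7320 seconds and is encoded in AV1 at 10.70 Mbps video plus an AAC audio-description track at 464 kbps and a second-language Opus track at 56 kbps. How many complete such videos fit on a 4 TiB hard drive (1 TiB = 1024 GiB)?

Audio total: 464 + 56 = 520 kbps = 0.520 Mbps.
Total bitrate: 11.220 Mbps.
Per item: 11.220 Mbps × 7320 s = 82,130 Mb = 10,266 MB.
Capacity: 4 TiB = 35,184,372 Mb; 428.40 items → 428 complete.

428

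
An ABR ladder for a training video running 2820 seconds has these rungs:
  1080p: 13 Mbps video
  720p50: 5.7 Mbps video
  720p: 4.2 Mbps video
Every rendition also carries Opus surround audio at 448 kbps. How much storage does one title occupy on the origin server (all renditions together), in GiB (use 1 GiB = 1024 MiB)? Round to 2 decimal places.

Audio: 448 kbps = 0.448 Mbps.
Sum of rendition bitrates: (13+0.448) + (5.7+0.448) + (4.2+0.448) = 24.244 Mbps.
× 2820 s = 68,368 Mb = 8,546 MB = 7.959 GiB.

7.96 GiB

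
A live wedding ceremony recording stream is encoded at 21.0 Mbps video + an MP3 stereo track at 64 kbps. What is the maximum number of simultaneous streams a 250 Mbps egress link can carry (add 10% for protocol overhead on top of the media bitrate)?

10

Audio: 64 kbps = 0.064 Mbps.
Per-viewer media rate: 21.064 Mbps.
On the wire with 10% overhead: 23.170 Mbps.
250 Mbps = 250.0 Mbps; 250.0 / 23.170 = 10.79 → 10 viewers.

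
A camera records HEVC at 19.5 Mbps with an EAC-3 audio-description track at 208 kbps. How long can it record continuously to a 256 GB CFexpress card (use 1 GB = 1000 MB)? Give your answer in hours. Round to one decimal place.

Audio: 208 kbps = 0.208 Mbps.
Total bitrate: 19.5 + 0.208 = 19.708 Mbps.
Capacity: 256 GB = 2,048,000 Mb.
Recording time: 2,048,000 / 19.708 = 103,917 s ≈ 28.9 hours.

28.9 hours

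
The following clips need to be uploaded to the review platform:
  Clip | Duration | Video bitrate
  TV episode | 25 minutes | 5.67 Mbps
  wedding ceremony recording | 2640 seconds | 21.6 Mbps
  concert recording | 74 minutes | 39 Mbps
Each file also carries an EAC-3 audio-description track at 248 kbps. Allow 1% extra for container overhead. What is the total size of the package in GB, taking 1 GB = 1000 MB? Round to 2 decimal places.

Audio: 248 kbps = 0.248 Mbps.
TV episode: 5.918 Mbps × 1500 s × 1.01 = 8965.8 Mb
wedding ceremony recording: 21.848 Mbps × 2640 s × 1.01 = 58255.5 Mb
concert recording: 39.248 Mbps × 4440 s × 1.01 = 176003.7 Mb
Total: 243225.0 Mb = 30403.1 MB.
= 30.40 GB.

30.40 GB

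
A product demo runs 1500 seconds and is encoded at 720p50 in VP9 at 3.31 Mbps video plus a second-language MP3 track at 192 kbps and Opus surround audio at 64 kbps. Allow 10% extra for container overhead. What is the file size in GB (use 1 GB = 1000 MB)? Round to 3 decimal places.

0.735 GB

Audio total: 192 + 64 = 256 kbps = 0.256 Mbps.
Total bitrate: 3.31 + 0.256 = 3.566 Mbps.
Stream data: 3.566 Mbps × 1500 s = 5349.0 Mb.
With 10% container overhead: ×1.10.
5,884 Mb ÷ 8 = 735.5 MB → 0.7355 GB.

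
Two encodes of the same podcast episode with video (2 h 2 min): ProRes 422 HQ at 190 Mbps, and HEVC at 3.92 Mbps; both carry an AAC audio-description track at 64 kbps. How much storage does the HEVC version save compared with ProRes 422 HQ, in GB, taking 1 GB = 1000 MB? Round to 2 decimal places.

170.26 GB

2 h 2 min = 122 min = 7320 s
Audio: 64 kbps = 0.064 Mbps.
ProRes 422 HQ: 190.064 Mbps × 7320 s = 1391268.5 Mb = 173.909 GB.
HEVC: 3.984 Mbps × 7320 s = 29162.9 Mb = 3.645 GB.
Saving: 173.909 − 3.645 = 170.263 GB.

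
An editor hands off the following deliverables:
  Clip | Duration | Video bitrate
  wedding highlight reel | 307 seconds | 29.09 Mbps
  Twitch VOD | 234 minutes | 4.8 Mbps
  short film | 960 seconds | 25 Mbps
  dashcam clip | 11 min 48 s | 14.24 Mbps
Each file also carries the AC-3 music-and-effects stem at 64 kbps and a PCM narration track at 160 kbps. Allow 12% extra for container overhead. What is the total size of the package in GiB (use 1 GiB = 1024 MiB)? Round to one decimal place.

14.9 GiB

Audio total: 64 + 160 = 224 kbps = 0.224 Mbps.
wedding highlight reel: 29.314 Mbps × 307 s × 1.12 = 10079.3 Mb
Twitch VOD: 5.024 Mbps × 14040 s × 1.12 = 79001.4 Mb
short film: 25.224 Mbps × 960 s × 1.12 = 27120.8 Mb
dashcam clip: 14.464 Mbps × 708 s × 1.12 = 11469.4 Mb
Total: 127670.9 Mb = 15958.9 MB.
= 14.86 GiB.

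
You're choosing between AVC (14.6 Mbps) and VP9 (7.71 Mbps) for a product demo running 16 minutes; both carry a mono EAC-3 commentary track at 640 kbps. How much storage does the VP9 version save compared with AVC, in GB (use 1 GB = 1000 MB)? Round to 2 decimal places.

16 min = 960 s
Audio: 640 kbps = 0.640 Mbps.
AVC: 15.240 Mbps × 960 s = 14630.4 Mb = 1.829 GB.
VP9: 8.350 Mbps × 960 s = 8016.0 Mb = 1.002 GB.
Saving: 1.829 − 1.002 = 0.827 GB.

0.83 GB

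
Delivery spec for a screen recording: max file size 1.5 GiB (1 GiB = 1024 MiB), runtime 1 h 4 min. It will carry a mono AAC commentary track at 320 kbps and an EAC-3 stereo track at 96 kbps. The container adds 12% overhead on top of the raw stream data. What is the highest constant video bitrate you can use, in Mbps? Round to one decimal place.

2.6 Mbps

Budget: 1.5 GiB = 12884.9 Mb.
Stream payload after overhead: 12884.9 / 1.12 = 11504.4 Mb.
1 h 4 min = 64 min = 3840 s
Total bitrate budget: 11504.4 Mb / 3840 s = 2.996 Mbps.
Audio total: 320 + 96 = 416 kbps = 0.416 Mbps.
Video: 2.996 − 0.416 = 2.580 Mbps.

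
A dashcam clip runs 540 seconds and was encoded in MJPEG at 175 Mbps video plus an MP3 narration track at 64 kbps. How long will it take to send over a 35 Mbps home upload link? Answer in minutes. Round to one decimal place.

45.0 minutes

Audio: 64 kbps = 0.064 Mbps.
Total bitrate: 175.064 Mbps.
File: 175.064 Mbps × 540 s = 94534.6 Mb.
At 35 Mbps: 94534.6 / 35 = 2701.0 s ≈ 45 minutes.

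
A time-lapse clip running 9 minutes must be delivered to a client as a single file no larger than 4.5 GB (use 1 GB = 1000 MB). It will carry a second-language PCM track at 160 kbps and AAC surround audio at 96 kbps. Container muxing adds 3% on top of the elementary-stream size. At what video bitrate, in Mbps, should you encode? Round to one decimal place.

Budget: 4.5 GB = 36000.0 Mb.
Stream payload after overhead: 36000.0 / 1.03 = 34951.5 Mb.
9 min = 540 s
Total bitrate budget: 34951.5 Mb / 540 s = 64.725 Mbps.
Audio total: 160 + 96 = 256 kbps = 0.256 Mbps.
Video: 64.725 − 0.256 = 64.469 Mbps.

64.5 Mbps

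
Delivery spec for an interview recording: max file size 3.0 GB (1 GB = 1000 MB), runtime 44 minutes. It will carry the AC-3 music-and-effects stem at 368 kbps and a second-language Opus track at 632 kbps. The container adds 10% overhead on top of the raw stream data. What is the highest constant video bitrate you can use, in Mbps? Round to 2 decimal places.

7.26 Mbps

Budget: 3.0 GB = 24000.0 Mb.
Stream payload after overhead: 24000.0 / 1.10 = 21818.2 Mb.
44 min = 2640 s
Total bitrate budget: 21818.2 Mb / 2640 s = 8.264 Mbps.
Audio total: 368 + 632 = 1000 kbps = 1.000 Mbps.
Video: 8.264 − 1.000 = 7.264 Mbps.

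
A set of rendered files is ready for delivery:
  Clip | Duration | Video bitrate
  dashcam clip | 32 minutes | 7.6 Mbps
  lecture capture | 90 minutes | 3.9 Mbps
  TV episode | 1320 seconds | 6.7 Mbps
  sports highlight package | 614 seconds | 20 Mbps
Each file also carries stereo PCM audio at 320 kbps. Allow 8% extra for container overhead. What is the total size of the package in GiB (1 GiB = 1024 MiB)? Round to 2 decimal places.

7.51 GiB

Audio: 320 kbps = 0.320 Mbps.
dashcam clip: 7.920 Mbps × 1920 s × 1.08 = 16422.9 Mb
lecture capture: 4.220 Mbps × 5400 s × 1.08 = 24611.0 Mb
TV episode: 7.020 Mbps × 1320 s × 1.08 = 10007.7 Mb
sports highlight package: 20.320 Mbps × 614 s × 1.08 = 13474.6 Mb
Total: 64516.3 Mb = 8064.5 MB.
= 7.511 GiB.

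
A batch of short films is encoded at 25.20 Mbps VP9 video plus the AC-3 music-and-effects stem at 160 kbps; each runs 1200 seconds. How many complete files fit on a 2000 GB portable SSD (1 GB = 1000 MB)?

Audio: 160 kbps = 0.160 Mbps.
Total bitrate: 25.360 Mbps.
Per item: 25.360 Mbps × 1200 s = 30,432 Mb = 3,804 MB.
Capacity: 2000 GB = 16,000,000 Mb; 525.76 items → 525 complete.

525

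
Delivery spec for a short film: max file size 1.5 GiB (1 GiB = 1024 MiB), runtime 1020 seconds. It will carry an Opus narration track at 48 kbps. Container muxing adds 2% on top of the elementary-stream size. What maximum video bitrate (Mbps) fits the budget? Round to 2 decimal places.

Budget: 1.5 GiB = 12884.9 Mb.
Stream payload after overhead: 12884.9 / 1.02 = 12632.3 Mb.
Total bitrate budget: 12632.3 Mb / 1020 s = 12.385 Mbps.
Audio: 48 kbps = 0.048 Mbps.
Video: 12.385 − 0.048 = 12.337 Mbps.

12.34 Mbps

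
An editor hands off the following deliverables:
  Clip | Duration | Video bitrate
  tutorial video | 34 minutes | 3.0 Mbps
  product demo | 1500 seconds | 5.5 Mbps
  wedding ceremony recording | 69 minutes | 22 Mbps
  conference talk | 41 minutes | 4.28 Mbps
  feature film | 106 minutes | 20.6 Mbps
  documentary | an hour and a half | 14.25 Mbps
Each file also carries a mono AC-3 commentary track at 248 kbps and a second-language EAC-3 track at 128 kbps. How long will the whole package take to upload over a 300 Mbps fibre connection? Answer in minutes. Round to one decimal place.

Audio total: 248 + 128 = 376 kbps = 0.376 Mbps.
tutorial video: 3.376 Mbps × 2040 s = 6887.0 Mb
product demo: 5.876 Mbps × 1500 s = 8814.0 Mb
wedding ceremony recording: 22.376 Mbps × 4140 s = 92636.6 Mb
conference talk: 4.656 Mbps × 2460 s = 11453.8 Mb
feature film: 20.976 Mbps × 6360 s = 133407.4 Mb
documentary: 14.626 Mbps × 5400 s = 78980.4 Mb
Total: 332179.2 Mb = 41522.4 MB.
At 300 Mbps: 332179.2 / 300 = 1107 s ≈ 18.5 minutes.

18.5 minutes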